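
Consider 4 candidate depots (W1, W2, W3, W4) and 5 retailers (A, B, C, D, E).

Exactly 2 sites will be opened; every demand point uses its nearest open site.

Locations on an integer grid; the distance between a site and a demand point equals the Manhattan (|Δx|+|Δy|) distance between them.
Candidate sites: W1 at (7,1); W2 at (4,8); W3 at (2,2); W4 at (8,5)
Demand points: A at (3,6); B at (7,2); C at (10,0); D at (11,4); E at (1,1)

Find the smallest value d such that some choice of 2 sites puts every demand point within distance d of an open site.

6

Open {W1, W4}.
  Farthest demand point is A at distance 6 (to W4); all others are ≤ 6.
With {W1, W2} the worst case is 7.
With {W1, W3} the worst case is 7.
No size-2 selection achieves below 6.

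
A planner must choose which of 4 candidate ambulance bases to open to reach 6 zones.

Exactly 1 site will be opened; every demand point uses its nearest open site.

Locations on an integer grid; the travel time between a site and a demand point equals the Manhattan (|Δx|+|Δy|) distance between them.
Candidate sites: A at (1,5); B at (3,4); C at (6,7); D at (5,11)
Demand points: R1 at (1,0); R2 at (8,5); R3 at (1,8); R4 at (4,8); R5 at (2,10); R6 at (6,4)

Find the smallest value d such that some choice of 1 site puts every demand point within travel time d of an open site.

7

Open {A}.
  Farthest demand point is R2 at travel time 7 (to A); all others are ≤ 7.
With {B} the worst case is 7.
With {C} the worst case is 12.
No size-1 selection achieves below 7.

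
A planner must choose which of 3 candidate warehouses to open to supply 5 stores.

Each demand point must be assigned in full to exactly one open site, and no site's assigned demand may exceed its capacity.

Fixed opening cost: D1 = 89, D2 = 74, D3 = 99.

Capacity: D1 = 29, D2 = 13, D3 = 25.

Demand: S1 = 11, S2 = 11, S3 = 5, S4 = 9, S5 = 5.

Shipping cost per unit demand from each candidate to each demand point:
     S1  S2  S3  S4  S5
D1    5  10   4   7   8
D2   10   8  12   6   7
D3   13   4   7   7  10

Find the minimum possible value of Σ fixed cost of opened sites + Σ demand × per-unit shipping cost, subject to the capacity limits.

410

Open {D1, D3}; cheapest assignment that respects the capacities:
  D1 (cap 29, load 21): S1, S3, S5 — cost 11×5 + 5×4 + 5×8 = 115
  D3 (cap 25, load 20): S2, S4 — cost 11×4 + 9×7 = 107
  Shipping 222, fixed 188 → total 410.
  Any other capacity-feasible assignment to {D1, D3} ships for at least 222.
Compare {D1, D2, D3}: its best feasible assignment gives total 475.
Every other set of open sites that can feasibly serve all demand totals ≥ 475 even under its best assignment. Minimum: 410.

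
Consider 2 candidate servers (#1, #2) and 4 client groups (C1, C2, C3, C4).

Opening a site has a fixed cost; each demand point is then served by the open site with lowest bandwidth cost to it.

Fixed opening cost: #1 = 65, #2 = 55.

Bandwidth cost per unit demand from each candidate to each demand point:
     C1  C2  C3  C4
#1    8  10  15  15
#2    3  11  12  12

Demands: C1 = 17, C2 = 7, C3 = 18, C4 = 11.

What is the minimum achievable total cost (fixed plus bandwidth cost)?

531

Open {#2}: assign each demand point to its cheapest open site.
  C1→#2 17×3=51, C2→#2 7×11=77, C3→#2 18×12=216, C4→#2 11×12=132
  bandwidth cost 476, fixed 55 → total 531.
Compare {#1, #2}: bandwidth cost 469 + fixed 120 = 589.
Compare {#1}: bandwidth cost 641 + fixed 65 = 706.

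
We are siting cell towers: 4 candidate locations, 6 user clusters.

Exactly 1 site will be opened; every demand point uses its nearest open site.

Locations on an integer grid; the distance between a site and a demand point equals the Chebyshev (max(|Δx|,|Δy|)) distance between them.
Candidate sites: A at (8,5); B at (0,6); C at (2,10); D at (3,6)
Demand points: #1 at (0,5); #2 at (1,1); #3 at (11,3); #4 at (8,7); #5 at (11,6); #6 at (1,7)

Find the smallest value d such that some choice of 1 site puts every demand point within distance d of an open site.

8

Open {A}.
  Farthest demand point is #1 at distance 8 (to A); all others are ≤ 8.
With {D} the worst case is 8.
With {C} the worst case is 9.
No size-1 selection achieves below 8.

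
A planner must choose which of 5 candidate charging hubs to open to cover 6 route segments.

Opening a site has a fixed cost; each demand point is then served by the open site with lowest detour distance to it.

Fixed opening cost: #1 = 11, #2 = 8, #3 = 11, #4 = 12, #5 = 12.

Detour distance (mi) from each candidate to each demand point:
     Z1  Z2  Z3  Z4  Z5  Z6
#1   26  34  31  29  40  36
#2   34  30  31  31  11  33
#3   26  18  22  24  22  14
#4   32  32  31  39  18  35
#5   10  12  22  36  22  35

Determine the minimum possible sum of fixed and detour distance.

124

Open {#2, #3, #5}: assign each demand point to its cheapest open site.
  Z1→#5 10, Z2→#5 12, Z3→#3 22, Z4→#3 24, Z5→#2 11, Z6→#3 14
  detour distance 93, fixed 31 → total 124.
Compare {#3, #5}: detour distance 104 + fixed 23 = 127.
Compare {#2, #3}: detour distance 115 + fixed 19 = 134.
Compare {#3, #4, #5}: detour distance 100 + fixed 35 = 135.
All other subsets cost ≥ 127. Minimum total cost: 124.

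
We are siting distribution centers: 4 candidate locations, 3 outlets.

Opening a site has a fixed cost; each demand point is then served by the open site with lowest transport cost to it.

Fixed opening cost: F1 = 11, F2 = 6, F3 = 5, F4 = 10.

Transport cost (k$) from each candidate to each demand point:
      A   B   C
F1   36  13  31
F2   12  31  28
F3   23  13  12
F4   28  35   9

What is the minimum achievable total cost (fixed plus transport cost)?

48

Open {F2, F3}: assign each demand point to its cheapest open site.
  A→F2 12, B→F3 13, C→F3 12
  transport cost 37, fixed 11 → total 48.
Compare {F3}: transport cost 48 + fixed 5 = 53.
Compare {F2, F3, F4}: transport cost 34 + fixed 21 = 55.
Compare {F1, F2, F3}: transport cost 37 + fixed 22 = 59.
All other subsets cost ≥ 53. Minimum total cost: 48.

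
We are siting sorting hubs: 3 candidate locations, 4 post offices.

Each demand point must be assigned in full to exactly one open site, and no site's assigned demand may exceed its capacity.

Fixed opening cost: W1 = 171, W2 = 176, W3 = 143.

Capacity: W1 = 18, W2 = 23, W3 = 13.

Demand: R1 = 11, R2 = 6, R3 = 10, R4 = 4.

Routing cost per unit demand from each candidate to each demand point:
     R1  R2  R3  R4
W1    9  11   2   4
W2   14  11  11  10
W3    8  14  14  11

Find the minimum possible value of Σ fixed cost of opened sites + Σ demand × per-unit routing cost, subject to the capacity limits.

Open {W1, W2}; cheapest assignment that respects the capacities:
  W1 (cap 18, load 14): R3, R4 — cost 10×2 + 4×4 = 36
  W2 (cap 23, load 17): R1, R2 — cost 11×14 + 6×11 = 220
  Shipping 256, fixed 347 → total 603.
  Any other capacity-feasible assignment to {W1, W2} ships for at least 256.
Compare {W2, W3}: its best feasible assignment gives total 623.
Compare {W1, W2, W3}: its best feasible assignment gives total 680.
Every other set of open sites that can feasibly serve all demand totals ≥ 623 even under its best assignment. Minimum: 603.

603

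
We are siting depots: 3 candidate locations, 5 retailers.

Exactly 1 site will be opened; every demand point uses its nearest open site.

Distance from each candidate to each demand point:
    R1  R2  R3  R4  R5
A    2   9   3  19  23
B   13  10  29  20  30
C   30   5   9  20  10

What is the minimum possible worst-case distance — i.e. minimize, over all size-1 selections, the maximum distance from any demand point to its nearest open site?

Open {A}.
  Farthest demand point is R5 at distance 23 (to A); all others are ≤ 23.
With {B} the worst case is 30.
With {C} the worst case is 30.
No size-1 selection achieves below 23.

23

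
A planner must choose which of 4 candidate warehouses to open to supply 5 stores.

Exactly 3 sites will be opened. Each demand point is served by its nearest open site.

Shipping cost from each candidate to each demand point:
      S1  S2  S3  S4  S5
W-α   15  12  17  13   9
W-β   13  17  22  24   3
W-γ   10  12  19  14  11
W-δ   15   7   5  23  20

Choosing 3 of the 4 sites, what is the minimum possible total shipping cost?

Open {W-β, W-γ, W-δ}.
  S1→W-γ 10, S2→W-δ 7, S3→W-δ 5, S4→W-γ 14, S5→W-β 3  ⇒ total 39.
Compare {W-α, W-β, W-δ}: total 41.
Compare {W-α, W-γ, W-δ}: total 44.
No size-3 selection does better; minimum is 39.

39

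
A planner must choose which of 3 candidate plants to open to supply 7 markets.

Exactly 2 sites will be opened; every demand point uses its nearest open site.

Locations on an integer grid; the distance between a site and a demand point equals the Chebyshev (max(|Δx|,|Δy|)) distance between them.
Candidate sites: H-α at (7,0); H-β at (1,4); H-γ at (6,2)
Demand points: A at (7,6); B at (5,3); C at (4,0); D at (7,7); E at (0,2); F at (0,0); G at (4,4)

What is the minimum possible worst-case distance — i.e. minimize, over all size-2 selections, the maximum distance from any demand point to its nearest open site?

5

Open {H-β, H-γ}.
  Farthest demand point is D at distance 5 (to H-γ); all others are ≤ 5.
With {H-α, H-β} the worst case is 6.
With {H-α, H-γ} the worst case is 6.
No size-2 selection achieves below 5.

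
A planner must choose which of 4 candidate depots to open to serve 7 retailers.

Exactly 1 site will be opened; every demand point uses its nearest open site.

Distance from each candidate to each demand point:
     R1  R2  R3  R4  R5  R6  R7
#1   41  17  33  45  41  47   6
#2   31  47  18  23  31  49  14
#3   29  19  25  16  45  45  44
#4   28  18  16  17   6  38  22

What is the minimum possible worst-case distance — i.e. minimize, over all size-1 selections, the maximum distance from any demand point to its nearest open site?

38

Open {#4}.
  Farthest demand point is R6 at distance 38 (to #4); all others are ≤ 38.
With {#3} the worst case is 45.
With {#1} the worst case is 47.
No size-1 selection achieves below 38.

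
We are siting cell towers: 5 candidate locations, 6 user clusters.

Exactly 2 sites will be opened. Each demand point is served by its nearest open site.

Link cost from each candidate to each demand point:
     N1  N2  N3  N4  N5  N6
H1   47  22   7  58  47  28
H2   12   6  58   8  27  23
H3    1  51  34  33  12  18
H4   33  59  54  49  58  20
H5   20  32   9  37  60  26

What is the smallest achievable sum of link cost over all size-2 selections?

Open {H2, H3}.
  N1→H3 1, N2→H2 6, N3→H3 34, N4→H2 8, N5→H3 12, N6→H3 18  ⇒ total 79.
Compare {H1, H2}: total 83.
Compare {H2, H5}: total 85.
No size-2 selection does better; minimum is 79.

79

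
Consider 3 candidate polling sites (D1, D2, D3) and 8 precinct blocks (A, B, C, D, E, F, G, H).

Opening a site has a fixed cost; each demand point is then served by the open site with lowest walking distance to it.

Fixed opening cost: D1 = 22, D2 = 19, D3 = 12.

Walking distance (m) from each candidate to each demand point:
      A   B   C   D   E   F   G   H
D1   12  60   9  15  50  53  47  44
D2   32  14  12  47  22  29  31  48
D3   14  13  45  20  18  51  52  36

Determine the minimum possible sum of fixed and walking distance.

Open {D2, D3}: assign each demand point to its cheapest open site.
  A→D3 14, B→D3 13, C→D2 12, D→D3 20, E→D3 18, F→D2 29, G→D2 31, H→D3 36
  walking distance 173, fixed 31 → total 204.
Compare {D1, D2, D3}: walking distance 163 + fixed 53 = 216.
Compare {D1, D2}: walking distance 176 + fixed 41 = 217.
Compare {D1, D3}: walking distance 201 + fixed 34 = 235.
All other subsets cost ≥ 216. Minimum total cost: 204.

204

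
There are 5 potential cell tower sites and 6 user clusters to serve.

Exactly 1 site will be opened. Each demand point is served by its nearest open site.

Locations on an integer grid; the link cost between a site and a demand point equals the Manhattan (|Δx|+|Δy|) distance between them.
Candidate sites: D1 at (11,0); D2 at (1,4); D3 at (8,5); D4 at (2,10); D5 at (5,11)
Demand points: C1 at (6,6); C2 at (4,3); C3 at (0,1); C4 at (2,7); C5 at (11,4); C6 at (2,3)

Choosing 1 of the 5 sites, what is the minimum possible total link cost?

Open {D2}.
  C1→D2 7, C2→D2 4, C3→D2 4, C4→D2 4, C5→D2 10, C6→D2 2  ⇒ total 31.
Compare {D3}: total 41.
Compare {D4}: total 53.
No size-1 selection does better; minimum is 31.

31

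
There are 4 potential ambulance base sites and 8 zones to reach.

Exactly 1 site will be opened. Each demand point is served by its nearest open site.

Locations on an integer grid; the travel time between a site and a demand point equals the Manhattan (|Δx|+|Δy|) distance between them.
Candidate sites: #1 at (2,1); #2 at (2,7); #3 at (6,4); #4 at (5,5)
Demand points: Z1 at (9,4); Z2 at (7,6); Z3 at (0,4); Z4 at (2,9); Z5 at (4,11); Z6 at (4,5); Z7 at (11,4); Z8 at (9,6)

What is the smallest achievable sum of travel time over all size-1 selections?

Open {#4}.
  Z1→#4 5, Z2→#4 3, Z3→#4 6, Z4→#4 7, Z5→#4 7, Z6→#4 1, Z7→#4 7, Z8→#4 5  ⇒ total 41.
Compare {#3}: total 43.
Compare {#2}: total 53.
No size-1 selection does better; minimum is 41.

41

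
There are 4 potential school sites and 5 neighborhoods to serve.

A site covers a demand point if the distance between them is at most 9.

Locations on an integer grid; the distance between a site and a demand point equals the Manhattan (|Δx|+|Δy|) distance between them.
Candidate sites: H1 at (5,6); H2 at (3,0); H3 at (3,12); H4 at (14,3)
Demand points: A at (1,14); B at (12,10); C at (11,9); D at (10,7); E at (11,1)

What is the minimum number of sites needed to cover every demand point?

Coverage sets (demand points within 9 of each site):
  H1: {C, D}
  H2: {E}
  H3: {A}
  H4: {B, C, D, E}
No single site covers all 5 demand points.
But {H3, H4} covers everything, so the minimum is 2.

2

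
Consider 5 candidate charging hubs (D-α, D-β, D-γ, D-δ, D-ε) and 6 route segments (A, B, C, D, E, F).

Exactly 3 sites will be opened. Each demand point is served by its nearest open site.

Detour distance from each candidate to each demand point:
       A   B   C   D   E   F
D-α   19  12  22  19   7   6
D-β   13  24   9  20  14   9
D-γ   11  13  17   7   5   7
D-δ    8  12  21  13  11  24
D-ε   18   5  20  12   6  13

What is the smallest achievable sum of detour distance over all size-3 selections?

Open {D-β, D-γ, D-ε}.
  A→D-γ 11, B→D-ε 5, C→D-β 9, D→D-γ 7, E→D-γ 5, F→D-γ 7  ⇒ total 44.
Compare {D-β, D-γ, D-δ}: total 48.
Compare {D-β, D-δ, D-ε}: total 49.
No size-3 selection does better; minimum is 44.

44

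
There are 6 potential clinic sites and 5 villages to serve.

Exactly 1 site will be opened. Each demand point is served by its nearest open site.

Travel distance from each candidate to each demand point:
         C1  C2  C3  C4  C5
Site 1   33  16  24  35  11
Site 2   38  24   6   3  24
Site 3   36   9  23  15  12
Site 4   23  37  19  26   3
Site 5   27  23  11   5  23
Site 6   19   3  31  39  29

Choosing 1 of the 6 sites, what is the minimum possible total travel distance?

Open {Site 5}.
  C1→Site 5 27, C2→Site 5 23, C3→Site 5 11, C4→Site 5 5, C5→Site 5 23  ⇒ total 89.
Compare {Site 2}: total 95.
Compare {Site 3}: total 95.
No size-1 selection does better; minimum is 89.

89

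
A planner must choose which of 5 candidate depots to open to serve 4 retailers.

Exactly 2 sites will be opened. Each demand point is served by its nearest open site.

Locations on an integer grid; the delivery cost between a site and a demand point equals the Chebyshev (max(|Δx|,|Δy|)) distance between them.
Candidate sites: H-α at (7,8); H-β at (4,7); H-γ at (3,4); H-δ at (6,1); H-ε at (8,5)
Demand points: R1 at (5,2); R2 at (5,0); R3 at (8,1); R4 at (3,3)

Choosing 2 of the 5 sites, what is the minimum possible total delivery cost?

Open {H-γ, H-δ}.
  R1→H-δ 1, R2→H-δ 1, R3→H-δ 2, R4→H-γ 1  ⇒ total 5.
Compare {H-α, H-δ}: total 7.
Compare {H-β, H-δ}: total 7.
No size-2 selection does better; minimum is 5.

5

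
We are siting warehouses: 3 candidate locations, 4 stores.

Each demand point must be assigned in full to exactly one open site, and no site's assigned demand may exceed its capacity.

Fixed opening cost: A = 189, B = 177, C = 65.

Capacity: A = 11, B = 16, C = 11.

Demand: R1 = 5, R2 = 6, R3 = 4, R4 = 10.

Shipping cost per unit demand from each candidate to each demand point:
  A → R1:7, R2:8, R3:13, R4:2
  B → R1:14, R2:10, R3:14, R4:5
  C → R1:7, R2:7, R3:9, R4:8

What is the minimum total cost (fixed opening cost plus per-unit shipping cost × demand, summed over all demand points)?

423

Open {B, C}; cheapest assignment that respects the capacities:
  B (cap 16, load 16): R2, R4 — cost 6×10 + 10×5 = 110
  C (cap 11, load 9): R1, R3 — cost 5×7 + 4×9 = 71
  Shipping 181, fixed 242 → total 423.
  Any other capacity-feasible assignment to {B, C} ships for at least 181.
Compare {A, B}: its best feasible assignment gives total 555.
Compare {A, B, C}: its best feasible assignment gives total 582.
Every other set of open sites that can feasibly serve all demand totals ≥ 555 even under its best assignment. Minimum: 423.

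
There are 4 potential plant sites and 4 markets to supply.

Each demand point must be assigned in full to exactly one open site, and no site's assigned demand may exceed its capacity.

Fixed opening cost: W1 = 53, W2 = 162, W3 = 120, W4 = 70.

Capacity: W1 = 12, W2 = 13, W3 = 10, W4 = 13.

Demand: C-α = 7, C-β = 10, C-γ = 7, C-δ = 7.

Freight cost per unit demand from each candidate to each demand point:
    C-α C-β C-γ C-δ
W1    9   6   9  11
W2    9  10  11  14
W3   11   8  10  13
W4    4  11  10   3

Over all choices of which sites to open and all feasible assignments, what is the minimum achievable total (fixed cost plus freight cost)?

619

Open {W1, W2, W3, W4}; cheapest assignment that respects the capacities:
  W1 (cap 12, load 10): C-β — cost 10×6 = 60
  W2 (cap 13, load 7): C-α — cost 7×9 = 63
  W3 (cap 10, load 7): C-γ — cost 7×10 = 70
  W4 (cap 13, load 7): C-δ — cost 7×3 = 21
  Shipping 214, fixed 405 → total 619.
  Any other capacity-feasible assignment to {W1, W2, W3, W4} ships for at least 214.
Total demand is 31; every other set of sites either has combined capacity below 31 or cannot fit the demands without splitting one across sites, so {W1, W2, W3, W4} is the only feasible choice of open sites. Minimum: 619.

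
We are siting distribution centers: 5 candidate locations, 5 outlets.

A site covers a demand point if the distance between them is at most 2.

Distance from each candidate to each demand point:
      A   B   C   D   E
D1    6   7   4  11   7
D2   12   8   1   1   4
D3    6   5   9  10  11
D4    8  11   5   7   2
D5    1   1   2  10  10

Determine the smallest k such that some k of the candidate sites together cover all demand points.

Coverage sets (demand points within 2 of each site):
  D1: {}
  D2: {C, D}
  D3: {}
  D4: {E}
  D5: {A, B, C}
No 2 sites suffice: every size-2 union leaves at least one demand point uncovered.
But {D2, D4, D5} covers everything, so the minimum is 3.

3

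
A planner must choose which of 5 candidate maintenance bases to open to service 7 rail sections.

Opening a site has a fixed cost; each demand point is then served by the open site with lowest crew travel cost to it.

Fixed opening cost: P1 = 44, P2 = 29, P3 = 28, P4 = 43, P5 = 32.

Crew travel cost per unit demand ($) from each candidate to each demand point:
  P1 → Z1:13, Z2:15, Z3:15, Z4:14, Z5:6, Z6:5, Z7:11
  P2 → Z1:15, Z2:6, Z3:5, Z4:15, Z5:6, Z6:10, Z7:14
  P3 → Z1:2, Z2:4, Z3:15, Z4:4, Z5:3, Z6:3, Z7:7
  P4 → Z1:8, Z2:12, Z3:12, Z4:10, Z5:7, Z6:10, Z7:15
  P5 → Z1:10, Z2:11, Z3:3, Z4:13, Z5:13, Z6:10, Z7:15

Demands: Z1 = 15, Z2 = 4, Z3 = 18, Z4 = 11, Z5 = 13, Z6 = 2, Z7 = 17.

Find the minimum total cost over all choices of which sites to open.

Open {P3, P5}: assign each demand point to its cheapest open site.
  Z1→P3 15×2=30, Z2→P3 4×4=16, Z3→P5 18×3=54, Z4→P3 11×4=44, Z5→P3 13×3=39, Z6→P3 2×3=6, Z7→P3 17×7=119
  crew travel cost 308, fixed 60 → total 368.
Compare {P2, P3, P5}: crew travel cost 308 + fixed 89 = 397.
Compare {P2, P3}: crew travel cost 344 + fixed 57 = 401.
Compare {P3, P4, P5}: crew travel cost 308 + fixed 103 = 411.
All other subsets cost ≥ 397. Minimum total cost: 368.

368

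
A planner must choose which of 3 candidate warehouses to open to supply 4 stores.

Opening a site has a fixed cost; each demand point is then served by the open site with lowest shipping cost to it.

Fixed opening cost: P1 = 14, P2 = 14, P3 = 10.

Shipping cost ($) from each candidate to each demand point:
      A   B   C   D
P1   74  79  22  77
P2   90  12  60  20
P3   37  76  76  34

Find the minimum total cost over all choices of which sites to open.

Open {P1, P2, P3}: assign each demand point to its cheapest open site.
  A→P3 37, B→P2 12, C→P1 22, D→P2 20
  shipping cost 91, fixed 38 → total 129.
Compare {P2, P3}: shipping cost 129 + fixed 24 = 153.
Compare {P1, P2}: shipping cost 128 + fixed 28 = 156.
Compare {P1, P3}: shipping cost 169 + fixed 24 = 193.
All other subsets cost ≥ 153. Minimum total cost: 129.

129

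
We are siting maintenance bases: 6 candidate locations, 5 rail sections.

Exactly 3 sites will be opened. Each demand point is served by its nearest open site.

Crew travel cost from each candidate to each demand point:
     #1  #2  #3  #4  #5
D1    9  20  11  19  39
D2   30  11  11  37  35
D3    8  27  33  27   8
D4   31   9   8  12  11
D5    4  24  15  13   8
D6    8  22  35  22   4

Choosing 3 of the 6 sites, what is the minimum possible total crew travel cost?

Open {D4, D5, D6}.
  #1→D5 4, #2→D4 9, #3→D4 8, #4→D4 12, #5→D6 4  ⇒ total 37.
Compare {D1, D4, D5}: total 41.
Compare {D1, D4, D6}: total 41.
No size-3 selection does better; minimum is 37.

37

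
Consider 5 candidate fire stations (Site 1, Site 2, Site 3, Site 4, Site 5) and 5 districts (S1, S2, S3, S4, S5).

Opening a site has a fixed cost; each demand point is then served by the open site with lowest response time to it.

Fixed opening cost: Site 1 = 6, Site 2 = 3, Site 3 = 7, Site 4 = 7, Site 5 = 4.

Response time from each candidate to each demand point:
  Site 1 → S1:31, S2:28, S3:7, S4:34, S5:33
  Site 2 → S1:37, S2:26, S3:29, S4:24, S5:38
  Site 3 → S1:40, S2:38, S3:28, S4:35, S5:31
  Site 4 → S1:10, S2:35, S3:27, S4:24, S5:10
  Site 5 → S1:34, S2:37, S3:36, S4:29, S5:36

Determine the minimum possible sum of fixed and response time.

Open {Site 1, Site 4}: assign each demand point to its cheapest open site.
  S1→Site 4 10, S2→Site 1 28, S3→Site 1 7, S4→Site 4 24, S5→Site 4 10
  response time 79, fixed 13 → total 92.
Compare {Site 1, Site 2, Site 4}: response time 77 + fixed 16 = 93.
Compare {Site 1, Site 4, Site 5}: response time 79 + fixed 17 = 96.
Compare {Site 1, Site 2, Site 4, Site 5}: response time 77 + fixed 20 = 97.
All other subsets cost ≥ 93. Minimum total cost: 92.

92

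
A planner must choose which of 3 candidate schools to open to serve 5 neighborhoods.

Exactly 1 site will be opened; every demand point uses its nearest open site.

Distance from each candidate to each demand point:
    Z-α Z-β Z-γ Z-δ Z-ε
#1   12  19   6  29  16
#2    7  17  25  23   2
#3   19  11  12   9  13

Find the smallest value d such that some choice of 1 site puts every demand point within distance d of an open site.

19

Open {#3}.
  Farthest demand point is Z-α at distance 19 (to #3); all others are ≤ 19.
With {#2} the worst case is 25.
With {#1} the worst case is 29.
No size-1 selection achieves below 19.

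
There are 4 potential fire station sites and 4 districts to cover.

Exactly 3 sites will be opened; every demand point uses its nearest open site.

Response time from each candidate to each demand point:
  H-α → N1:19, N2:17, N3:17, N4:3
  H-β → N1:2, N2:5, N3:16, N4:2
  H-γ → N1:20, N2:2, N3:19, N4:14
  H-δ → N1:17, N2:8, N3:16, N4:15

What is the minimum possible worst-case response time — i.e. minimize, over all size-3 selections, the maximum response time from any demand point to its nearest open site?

Open {H-α, H-β, H-γ}.
  Farthest demand point is N3 at response time 16 (to H-β); all others are ≤ 16.
With {H-α, H-β, H-δ} the worst case is 16.
With {H-β, H-γ, H-δ} the worst case is 16.
No size-3 selection achieves below 16.

16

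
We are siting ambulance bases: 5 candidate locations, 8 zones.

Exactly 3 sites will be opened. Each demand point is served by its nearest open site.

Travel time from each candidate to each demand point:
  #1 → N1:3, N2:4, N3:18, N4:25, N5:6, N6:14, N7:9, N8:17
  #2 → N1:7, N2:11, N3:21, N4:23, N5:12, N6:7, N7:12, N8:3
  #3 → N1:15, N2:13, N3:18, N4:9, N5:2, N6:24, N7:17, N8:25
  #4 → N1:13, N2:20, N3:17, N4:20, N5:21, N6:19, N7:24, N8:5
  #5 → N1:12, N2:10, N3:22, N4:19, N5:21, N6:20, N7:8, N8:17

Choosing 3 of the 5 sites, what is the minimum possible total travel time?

55

Open {#1, #2, #3}.
  N1→#1 3, N2→#1 4, N3→#1 18, N4→#3 9, N5→#3 2, N6→#2 7, N7→#1 9, N8→#2 3  ⇒ total 55.
Compare {#1, #3, #4}: total 63.
Compare {#2, #3, #5}: total 64.
No size-3 selection does better; minimum is 55.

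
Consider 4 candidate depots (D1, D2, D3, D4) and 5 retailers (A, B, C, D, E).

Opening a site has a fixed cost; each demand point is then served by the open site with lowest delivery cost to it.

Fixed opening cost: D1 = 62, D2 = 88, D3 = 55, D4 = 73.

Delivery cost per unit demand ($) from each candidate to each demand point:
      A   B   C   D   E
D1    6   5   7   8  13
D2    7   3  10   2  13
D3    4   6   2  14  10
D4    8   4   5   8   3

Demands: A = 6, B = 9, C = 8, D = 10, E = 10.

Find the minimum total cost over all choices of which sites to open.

Open {D4}: assign each demand point to its cheapest open site.
  A→D4 6×8=48, B→D4 9×4=36, C→D4 8×5=40, D→D4 10×8=80, E→D4 10×3=30
  delivery cost 234, fixed 73 → total 307.
Compare {D3, D4}: delivery cost 186 + fixed 128 = 314.
Compare {D2, D4}: delivery cost 159 + fixed 161 = 320.
Compare {D2, D3}: delivery cost 187 + fixed 143 = 330.
All other subsets cost ≥ 314. Minimum total cost: 307.

307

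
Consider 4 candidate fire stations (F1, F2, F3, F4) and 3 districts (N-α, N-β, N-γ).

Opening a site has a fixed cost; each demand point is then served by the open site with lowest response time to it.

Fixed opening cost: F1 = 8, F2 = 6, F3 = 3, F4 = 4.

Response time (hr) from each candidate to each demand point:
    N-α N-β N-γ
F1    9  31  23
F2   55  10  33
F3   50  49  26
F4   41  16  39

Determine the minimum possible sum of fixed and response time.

Open {F1, F2}: assign each demand point to its cheapest open site.
  N-α→F1 9, N-β→F2 10, N-γ→F1 23
  response time 42, fixed 14 → total 56.
Compare {F1, F2, F3}: response time 42 + fixed 17 = 59.
Compare {F1, F4}: response time 48 + fixed 12 = 60.
Compare {F1, F2, F4}: response time 42 + fixed 18 = 60.
All other subsets cost ≥ 59. Minimum total cost: 56.

56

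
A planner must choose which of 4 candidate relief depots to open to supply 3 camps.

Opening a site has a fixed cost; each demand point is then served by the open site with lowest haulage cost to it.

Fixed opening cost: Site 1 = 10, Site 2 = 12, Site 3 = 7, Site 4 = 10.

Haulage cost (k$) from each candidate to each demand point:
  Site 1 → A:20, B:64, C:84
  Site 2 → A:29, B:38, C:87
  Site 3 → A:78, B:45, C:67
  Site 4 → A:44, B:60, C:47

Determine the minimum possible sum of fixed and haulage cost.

Open {Site 2, Site 4}: assign each demand point to its cheapest open site.
  A→Site 2 29, B→Site 2 38, C→Site 4 47
  haulage cost 114, fixed 22 → total 136.
Compare {Site 1, Site 2, Site 4}: haulage cost 105 + fixed 32 = 137.
Compare {Site 1, Site 3, Site 4}: haulage cost 112 + fixed 27 = 139.
Compare {Site 2, Site 3, Site 4}: haulage cost 114 + fixed 29 = 143.
All other subsets cost ≥ 137. Minimum total cost: 136.

136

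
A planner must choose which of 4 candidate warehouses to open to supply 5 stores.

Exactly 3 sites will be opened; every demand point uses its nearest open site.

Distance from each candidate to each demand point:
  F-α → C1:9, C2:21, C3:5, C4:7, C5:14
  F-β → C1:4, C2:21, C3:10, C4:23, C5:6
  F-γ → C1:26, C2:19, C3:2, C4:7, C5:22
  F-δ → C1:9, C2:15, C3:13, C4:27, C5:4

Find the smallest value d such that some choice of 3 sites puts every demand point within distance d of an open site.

15

Open {F-α, F-β, F-δ}.
  Farthest demand point is C2 at distance 15 (to F-δ); all others are ≤ 15.
With {F-α, F-γ, F-δ} the worst case is 15.
With {F-β, F-γ, F-δ} the worst case is 15.
No size-3 selection achieves below 15.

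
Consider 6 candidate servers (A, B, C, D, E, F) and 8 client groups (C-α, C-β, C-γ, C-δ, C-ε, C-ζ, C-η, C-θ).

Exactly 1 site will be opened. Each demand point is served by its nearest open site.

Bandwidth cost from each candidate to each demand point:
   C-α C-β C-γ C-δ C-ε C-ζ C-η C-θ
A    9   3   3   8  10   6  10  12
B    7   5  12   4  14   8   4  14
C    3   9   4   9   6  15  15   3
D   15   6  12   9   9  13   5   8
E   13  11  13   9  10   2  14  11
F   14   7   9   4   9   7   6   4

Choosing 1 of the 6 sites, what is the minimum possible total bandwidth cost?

Open {F}.
  C-α→F 14, C-β→F 7, C-γ→F 9, C-δ→F 4, C-ε→F 9, C-ζ→F 7, C-η→F 6, C-θ→F 4  ⇒ total 60.
Compare {A}: total 61.
Compare {C}: total 64.
No size-1 selection does better; minimum is 60.

60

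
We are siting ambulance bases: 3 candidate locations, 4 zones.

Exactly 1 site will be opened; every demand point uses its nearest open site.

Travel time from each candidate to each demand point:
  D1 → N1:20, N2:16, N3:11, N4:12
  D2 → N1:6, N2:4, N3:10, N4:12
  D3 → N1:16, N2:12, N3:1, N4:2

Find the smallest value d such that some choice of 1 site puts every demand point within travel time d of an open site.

Open {D2}.
  Farthest demand point is N4 at travel time 12 (to D2); all others are ≤ 12.
With {D3} the worst case is 16.
With {D1} the worst case is 20.
No size-1 selection achieves below 12.

12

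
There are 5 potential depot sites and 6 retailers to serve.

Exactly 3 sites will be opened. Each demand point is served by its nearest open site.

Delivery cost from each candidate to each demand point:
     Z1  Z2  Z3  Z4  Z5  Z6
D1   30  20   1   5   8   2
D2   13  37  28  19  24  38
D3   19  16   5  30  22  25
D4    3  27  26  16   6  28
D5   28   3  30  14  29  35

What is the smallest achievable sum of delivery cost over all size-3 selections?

20

Open {D1, D4, D5}.
  Z1→D4 3, Z2→D5 3, Z3→D1 1, Z4→D1 5, Z5→D4 6, Z6→D1 2  ⇒ total 20.
Compare {D1, D2, D5}: total 32.
Compare {D1, D3, D4}: total 33.
No size-3 selection does better; minimum is 20.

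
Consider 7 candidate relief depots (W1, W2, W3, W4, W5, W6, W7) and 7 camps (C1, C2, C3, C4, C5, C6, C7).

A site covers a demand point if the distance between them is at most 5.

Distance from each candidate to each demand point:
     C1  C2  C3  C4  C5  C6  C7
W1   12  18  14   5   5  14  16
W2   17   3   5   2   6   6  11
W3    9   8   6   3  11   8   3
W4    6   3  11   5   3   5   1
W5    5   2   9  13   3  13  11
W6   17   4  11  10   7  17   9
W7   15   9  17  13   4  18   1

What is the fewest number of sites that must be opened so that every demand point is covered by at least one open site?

3

Coverage sets (demand points within 5 of each site):
  W1: {C4, C5}
  W2: {C2, C3, C4}
  W3: {C4, C7}
  W4: {C2, C4, C5, C6, C7}
  W5: {C1, C2, C5}
  W6: {C2}
  W7: {C5, C7}
No 2 sites suffice: every size-2 union leaves at least one demand point uncovered.
But {W2, W4, W5} covers everything, so the minimum is 3.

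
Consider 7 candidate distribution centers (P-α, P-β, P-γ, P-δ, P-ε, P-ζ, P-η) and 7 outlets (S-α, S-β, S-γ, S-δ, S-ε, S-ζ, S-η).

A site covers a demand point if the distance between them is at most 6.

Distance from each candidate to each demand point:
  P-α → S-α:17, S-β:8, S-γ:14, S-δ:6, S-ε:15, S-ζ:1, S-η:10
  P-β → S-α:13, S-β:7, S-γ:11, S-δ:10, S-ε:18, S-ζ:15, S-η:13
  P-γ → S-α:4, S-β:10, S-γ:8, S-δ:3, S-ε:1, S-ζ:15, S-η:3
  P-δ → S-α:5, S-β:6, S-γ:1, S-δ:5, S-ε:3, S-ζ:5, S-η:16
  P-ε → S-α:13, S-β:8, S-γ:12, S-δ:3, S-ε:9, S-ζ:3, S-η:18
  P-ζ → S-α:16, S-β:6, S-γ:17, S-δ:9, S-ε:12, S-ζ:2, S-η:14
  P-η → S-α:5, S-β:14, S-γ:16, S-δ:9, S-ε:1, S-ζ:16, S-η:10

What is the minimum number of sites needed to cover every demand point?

Coverage sets (demand points within 6 of each site):
  P-α: {S-δ, S-ζ}
  P-β: {}
  P-γ: {S-α, S-δ, S-ε, S-η}
  P-δ: {S-α, S-β, S-γ, S-δ, S-ε, S-ζ}
  P-ε: {S-δ, S-ζ}
  P-ζ: {S-β, S-ζ}
  P-η: {S-α, S-ε}
No single site covers all 7 demand points.
But {P-γ, P-δ} covers everything, so the minimum is 2.

2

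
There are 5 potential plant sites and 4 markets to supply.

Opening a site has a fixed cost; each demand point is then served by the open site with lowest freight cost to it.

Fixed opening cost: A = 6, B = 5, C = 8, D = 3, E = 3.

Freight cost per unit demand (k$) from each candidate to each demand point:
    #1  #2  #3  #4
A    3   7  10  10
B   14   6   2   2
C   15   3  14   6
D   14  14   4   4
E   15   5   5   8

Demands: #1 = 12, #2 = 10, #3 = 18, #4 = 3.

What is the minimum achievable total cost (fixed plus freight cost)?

Open {A, B, C}: assign each demand point to its cheapest open site.
  #1→A 12×3=36, #2→C 10×3=30, #3→B 18×2=36, #4→B 3×2=6
  freight cost 108, fixed 19 → total 127.
Compare {A, B, C, D}: freight cost 108 + fixed 22 = 130.
Compare {A, B, C, E}: freight cost 108 + fixed 22 = 130.
Compare {A, B, C, D, E}: freight cost 108 + fixed 25 = 133.
All other subsets cost ≥ 130. Minimum total cost: 127.

127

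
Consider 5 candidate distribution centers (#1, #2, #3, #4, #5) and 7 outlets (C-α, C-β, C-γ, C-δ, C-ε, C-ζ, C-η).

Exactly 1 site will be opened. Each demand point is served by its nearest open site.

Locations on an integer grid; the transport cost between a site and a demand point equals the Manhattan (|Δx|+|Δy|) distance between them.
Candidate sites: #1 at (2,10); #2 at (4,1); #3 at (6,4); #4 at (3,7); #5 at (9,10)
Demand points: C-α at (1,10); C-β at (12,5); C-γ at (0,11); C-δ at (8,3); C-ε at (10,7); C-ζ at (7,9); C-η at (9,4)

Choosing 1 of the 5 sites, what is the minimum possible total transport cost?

Open {#5}.
  C-α→#5 8, C-β→#5 8, C-γ→#5 10, C-δ→#5 8, C-ε→#5 4, C-ζ→#5 3, C-η→#5 6  ⇒ total 47.
Compare {#3}: total 50.
Compare {#4}: total 54.
No size-1 selection does better; minimum is 47.

47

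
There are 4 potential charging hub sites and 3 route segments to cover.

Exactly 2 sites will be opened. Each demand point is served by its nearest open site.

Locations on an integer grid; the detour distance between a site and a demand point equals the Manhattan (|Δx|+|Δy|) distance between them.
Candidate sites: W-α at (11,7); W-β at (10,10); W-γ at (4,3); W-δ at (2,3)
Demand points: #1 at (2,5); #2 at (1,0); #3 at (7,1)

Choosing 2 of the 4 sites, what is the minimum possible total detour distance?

11

Open {W-γ, W-δ}.
  #1→W-δ 2, #2→W-δ 4, #3→W-γ 5  ⇒ total 11.
Compare {W-α, W-δ}: total 13.
Compare {W-β, W-δ}: total 13.
No size-2 selection does better; minimum is 11.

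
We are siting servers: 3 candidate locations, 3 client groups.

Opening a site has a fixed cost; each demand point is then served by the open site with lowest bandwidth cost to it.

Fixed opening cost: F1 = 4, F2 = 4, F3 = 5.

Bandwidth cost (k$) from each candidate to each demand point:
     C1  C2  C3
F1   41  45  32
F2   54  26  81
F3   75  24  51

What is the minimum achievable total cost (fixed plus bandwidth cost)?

106

Open {F1, F3}: assign each demand point to its cheapest open site.
  C1→F1 41, C2→F3 24, C3→F1 32
  bandwidth cost 97, fixed 9 → total 106.
Compare {F1, F2}: bandwidth cost 99 + fixed 8 = 107.
Compare {F1, F2, F3}: bandwidth cost 97 + fixed 13 = 110.
Compare {F1}: bandwidth cost 118 + fixed 4 = 122.
All other subsets cost ≥ 107. Minimum total cost: 106.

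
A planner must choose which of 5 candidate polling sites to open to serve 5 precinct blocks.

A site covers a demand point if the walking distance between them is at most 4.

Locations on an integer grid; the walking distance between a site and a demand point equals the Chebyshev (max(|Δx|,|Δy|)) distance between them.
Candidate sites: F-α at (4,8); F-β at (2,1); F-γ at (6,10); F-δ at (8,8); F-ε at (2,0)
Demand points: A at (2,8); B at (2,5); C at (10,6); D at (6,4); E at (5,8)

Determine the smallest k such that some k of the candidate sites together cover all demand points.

2

Coverage sets (demand points within 4 of each site):
  F-α: {A, B, D, E}
  F-β: {B, D}
  F-γ: {A, C, E}
  F-δ: {C, D, E}
  F-ε: {D}
No single site covers all 5 demand points.
But {F-α, F-γ} covers everything, so the minimum is 2.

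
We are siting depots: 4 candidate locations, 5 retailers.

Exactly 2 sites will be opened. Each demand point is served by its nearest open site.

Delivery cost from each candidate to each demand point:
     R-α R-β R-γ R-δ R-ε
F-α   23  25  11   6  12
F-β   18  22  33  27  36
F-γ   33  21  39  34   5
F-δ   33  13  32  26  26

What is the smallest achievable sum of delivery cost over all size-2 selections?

65

Open {F-α, F-δ}.
  R-α→F-α 23, R-β→F-δ 13, R-γ→F-α 11, R-δ→F-α 6, R-ε→F-α 12  ⇒ total 65.
Compare {F-α, F-γ}: total 66.
Compare {F-α, F-β}: total 69.
No size-2 selection does better; minimum is 65.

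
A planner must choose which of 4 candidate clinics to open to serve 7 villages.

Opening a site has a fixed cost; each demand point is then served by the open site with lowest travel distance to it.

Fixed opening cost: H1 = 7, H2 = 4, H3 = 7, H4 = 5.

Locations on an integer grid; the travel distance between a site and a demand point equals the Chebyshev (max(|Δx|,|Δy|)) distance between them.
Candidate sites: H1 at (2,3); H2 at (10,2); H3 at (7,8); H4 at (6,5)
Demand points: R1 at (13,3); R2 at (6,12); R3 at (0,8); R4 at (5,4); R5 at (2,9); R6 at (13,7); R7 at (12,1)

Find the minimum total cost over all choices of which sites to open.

37

Open {H2, H4}: assign each demand point to its cheapest open site.
  R1→H2 3, R2→H4 7, R3→H4 6, R4→H4 1, R5→H4 4, R6→H2 5, R7→H2 2
  travel distance 28, fixed 9 → total 37.
Compare {H2, H3}: travel distance 30 + fixed 11 = 41.
Compare {H2, H3, H4}: travel distance 25 + fixed 16 = 41.
Compare {H4}: travel distance 38 + fixed 5 = 43.
All other subsets cost ≥ 41. Minimum total cost: 37.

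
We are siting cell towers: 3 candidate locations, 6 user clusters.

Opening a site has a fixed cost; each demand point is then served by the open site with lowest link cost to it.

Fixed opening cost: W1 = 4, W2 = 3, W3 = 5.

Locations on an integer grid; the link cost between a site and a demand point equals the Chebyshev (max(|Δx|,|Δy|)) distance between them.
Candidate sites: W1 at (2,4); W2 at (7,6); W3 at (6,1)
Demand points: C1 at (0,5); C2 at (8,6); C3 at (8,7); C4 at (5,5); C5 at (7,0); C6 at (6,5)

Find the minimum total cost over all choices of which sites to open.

19

Open {W1, W2}: assign each demand point to its cheapest open site.
  C1→W1 2, C2→W2 1, C3→W2 1, C4→W2 2, C5→W1 5, C6→W2 1
  link cost 12, fixed 7 → total 19.
Compare {W2, W3}: link cost 12 + fixed 8 = 20.
Compare {W1, W2, W3}: link cost 8 + fixed 12 = 20.
Compare {W2}: link cost 18 + fixed 3 = 21.
All other subsets cost ≥ 20. Minimum total cost: 19.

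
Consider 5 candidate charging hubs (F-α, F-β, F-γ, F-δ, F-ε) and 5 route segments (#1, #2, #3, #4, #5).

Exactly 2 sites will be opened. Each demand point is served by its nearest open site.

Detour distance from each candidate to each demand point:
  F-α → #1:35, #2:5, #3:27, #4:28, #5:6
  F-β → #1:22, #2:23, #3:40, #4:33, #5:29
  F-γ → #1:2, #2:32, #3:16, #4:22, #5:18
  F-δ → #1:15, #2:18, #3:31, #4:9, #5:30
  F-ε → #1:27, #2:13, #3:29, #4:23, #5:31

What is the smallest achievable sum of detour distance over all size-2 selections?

51

Open {F-α, F-γ}.
  #1→F-γ 2, #2→F-α 5, #3→F-γ 16, #4→F-γ 22, #5→F-α 6  ⇒ total 51.
Compare {F-α, F-δ}: total 62.
Compare {F-γ, F-δ}: total 63.
No size-2 selection does better; minimum is 51.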